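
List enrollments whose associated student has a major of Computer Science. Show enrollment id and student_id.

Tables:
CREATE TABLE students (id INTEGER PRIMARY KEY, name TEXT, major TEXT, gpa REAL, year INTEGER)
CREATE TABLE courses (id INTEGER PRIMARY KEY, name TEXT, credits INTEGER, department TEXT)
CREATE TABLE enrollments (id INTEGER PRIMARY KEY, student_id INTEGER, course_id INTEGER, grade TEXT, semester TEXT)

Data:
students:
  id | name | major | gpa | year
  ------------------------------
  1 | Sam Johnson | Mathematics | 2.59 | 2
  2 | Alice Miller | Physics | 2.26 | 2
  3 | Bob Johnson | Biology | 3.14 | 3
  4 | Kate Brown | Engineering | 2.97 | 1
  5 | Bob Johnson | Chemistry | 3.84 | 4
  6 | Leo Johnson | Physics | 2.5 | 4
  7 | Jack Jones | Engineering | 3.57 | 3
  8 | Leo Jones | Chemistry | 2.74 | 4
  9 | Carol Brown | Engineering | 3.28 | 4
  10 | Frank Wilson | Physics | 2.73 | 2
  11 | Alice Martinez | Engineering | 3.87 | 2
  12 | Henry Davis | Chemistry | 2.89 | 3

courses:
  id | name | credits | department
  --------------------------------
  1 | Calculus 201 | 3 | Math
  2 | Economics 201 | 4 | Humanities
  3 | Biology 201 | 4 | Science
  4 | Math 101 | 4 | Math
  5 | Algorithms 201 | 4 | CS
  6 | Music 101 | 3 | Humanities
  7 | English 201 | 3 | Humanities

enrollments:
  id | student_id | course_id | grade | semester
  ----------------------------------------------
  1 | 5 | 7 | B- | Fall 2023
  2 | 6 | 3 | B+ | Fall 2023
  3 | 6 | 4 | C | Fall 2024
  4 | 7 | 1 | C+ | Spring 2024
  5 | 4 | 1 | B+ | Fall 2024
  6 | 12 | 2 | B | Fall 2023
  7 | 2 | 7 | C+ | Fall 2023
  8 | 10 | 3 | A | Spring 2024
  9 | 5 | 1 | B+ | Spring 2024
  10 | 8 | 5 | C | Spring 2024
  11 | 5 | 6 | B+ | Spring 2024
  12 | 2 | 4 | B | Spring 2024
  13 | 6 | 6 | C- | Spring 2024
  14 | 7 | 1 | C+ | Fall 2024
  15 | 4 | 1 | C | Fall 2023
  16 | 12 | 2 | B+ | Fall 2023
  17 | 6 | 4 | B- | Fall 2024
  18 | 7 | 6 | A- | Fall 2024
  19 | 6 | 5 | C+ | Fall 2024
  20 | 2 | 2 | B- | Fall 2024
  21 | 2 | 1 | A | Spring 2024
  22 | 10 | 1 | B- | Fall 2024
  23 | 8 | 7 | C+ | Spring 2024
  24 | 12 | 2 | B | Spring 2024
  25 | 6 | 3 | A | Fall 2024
SELECT id, student_id FROM enrollments WHERE student_id IN (SELECT id FROM students WHERE major = 'Computer Science')

Execution result:
(no rows)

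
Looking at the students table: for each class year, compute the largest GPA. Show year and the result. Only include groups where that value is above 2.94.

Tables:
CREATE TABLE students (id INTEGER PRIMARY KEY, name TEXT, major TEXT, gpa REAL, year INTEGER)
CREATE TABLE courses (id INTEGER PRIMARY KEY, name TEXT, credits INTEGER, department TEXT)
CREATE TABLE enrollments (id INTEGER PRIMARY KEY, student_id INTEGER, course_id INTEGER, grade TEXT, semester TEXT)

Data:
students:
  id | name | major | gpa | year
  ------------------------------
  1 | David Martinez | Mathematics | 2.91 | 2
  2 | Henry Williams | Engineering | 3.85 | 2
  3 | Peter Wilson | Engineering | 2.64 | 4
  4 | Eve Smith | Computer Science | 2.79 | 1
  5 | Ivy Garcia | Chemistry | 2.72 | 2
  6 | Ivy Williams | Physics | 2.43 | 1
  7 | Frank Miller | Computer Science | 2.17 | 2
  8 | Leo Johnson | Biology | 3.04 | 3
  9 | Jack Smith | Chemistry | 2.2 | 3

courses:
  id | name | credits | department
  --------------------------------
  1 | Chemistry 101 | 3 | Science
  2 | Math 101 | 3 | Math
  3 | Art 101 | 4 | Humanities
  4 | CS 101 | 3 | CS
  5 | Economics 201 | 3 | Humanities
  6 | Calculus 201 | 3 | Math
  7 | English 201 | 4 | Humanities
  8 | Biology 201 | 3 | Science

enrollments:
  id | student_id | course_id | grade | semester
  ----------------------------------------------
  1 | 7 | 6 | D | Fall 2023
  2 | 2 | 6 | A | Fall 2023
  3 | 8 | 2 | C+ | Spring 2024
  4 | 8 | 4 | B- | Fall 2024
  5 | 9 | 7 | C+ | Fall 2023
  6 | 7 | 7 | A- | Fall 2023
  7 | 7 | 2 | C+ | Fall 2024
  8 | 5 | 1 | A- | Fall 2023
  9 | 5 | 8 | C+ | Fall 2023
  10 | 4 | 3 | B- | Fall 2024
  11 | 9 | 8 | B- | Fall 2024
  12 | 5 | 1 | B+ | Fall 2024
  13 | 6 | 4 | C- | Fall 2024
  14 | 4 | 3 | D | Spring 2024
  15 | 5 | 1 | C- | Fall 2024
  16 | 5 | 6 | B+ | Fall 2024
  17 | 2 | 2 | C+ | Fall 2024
SELECT year, MAX(gpa) AS max_gpa FROM students GROUP BY year HAVING MAX(gpa) > 2.94

Execution result:
year | max_gpa
2 | 3.85
3 | 3.04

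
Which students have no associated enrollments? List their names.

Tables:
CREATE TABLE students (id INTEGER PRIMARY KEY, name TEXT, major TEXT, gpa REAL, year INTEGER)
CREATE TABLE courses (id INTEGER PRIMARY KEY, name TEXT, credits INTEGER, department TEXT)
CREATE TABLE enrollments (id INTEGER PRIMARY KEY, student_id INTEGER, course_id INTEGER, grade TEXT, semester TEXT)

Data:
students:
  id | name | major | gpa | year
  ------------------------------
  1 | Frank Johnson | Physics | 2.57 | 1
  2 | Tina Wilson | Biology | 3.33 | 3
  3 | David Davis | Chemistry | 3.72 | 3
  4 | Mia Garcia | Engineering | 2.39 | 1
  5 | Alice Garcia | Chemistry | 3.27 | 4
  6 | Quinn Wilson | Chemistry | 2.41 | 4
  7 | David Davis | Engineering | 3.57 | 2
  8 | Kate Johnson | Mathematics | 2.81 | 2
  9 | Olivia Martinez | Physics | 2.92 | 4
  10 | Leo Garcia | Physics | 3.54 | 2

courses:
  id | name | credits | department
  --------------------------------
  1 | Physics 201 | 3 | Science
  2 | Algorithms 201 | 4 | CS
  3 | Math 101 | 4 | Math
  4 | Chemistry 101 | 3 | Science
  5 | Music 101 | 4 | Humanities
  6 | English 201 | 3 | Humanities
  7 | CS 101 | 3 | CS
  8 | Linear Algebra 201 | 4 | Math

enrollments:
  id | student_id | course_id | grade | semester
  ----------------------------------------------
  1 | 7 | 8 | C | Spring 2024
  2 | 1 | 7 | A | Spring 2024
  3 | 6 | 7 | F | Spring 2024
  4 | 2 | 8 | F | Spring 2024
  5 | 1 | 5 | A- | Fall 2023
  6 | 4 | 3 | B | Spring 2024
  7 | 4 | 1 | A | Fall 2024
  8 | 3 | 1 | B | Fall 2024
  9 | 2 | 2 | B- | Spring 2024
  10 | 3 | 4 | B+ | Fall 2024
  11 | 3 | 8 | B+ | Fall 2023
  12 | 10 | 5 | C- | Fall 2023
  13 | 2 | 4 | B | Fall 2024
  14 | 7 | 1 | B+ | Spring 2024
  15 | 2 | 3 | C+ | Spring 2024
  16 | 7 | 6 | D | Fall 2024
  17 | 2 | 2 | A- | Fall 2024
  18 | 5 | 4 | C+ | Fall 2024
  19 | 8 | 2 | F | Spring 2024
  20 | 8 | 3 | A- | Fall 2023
SELECT p.name FROM students p LEFT JOIN enrollments c ON c.student_id = p.id WHERE c.id IS NULL

Execution result:
Olivia Martinez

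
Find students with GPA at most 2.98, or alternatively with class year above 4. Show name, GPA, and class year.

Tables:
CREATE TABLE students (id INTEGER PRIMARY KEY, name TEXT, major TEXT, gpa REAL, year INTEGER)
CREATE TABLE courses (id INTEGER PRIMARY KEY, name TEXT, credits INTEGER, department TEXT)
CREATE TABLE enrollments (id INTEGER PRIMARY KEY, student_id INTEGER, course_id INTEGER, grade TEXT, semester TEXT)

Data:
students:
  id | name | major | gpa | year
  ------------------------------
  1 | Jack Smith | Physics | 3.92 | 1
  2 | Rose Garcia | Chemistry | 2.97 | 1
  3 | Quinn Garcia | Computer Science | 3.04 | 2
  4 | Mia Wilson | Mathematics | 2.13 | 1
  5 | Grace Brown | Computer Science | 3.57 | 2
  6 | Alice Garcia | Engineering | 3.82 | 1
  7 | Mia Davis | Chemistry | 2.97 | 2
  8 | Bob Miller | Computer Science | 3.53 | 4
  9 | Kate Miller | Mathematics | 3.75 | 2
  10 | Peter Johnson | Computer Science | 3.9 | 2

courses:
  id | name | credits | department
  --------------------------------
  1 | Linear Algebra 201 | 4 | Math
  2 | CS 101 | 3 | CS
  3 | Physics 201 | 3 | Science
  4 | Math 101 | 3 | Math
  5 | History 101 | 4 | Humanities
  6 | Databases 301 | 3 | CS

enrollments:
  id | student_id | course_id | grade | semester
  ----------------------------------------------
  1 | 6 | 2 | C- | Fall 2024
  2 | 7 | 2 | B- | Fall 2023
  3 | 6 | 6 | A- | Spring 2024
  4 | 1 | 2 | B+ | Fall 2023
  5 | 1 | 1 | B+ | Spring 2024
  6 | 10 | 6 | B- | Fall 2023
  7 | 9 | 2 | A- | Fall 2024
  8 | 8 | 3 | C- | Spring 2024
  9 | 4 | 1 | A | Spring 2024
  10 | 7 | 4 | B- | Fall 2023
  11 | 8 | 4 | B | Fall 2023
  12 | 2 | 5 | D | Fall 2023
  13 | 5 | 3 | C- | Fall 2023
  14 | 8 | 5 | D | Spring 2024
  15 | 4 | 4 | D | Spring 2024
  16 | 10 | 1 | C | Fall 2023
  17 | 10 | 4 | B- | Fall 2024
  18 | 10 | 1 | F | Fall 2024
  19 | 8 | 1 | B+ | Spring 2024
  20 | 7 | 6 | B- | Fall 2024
SELECT name, gpa, year FROM students WHERE gpa <= 2.98 OR year > 4

Execution result:
name | gpa | year
Rose Garcia | 2.97 | 1
Mia Wilson | 2.13 | 1
Mia Davis | 2.97 | 2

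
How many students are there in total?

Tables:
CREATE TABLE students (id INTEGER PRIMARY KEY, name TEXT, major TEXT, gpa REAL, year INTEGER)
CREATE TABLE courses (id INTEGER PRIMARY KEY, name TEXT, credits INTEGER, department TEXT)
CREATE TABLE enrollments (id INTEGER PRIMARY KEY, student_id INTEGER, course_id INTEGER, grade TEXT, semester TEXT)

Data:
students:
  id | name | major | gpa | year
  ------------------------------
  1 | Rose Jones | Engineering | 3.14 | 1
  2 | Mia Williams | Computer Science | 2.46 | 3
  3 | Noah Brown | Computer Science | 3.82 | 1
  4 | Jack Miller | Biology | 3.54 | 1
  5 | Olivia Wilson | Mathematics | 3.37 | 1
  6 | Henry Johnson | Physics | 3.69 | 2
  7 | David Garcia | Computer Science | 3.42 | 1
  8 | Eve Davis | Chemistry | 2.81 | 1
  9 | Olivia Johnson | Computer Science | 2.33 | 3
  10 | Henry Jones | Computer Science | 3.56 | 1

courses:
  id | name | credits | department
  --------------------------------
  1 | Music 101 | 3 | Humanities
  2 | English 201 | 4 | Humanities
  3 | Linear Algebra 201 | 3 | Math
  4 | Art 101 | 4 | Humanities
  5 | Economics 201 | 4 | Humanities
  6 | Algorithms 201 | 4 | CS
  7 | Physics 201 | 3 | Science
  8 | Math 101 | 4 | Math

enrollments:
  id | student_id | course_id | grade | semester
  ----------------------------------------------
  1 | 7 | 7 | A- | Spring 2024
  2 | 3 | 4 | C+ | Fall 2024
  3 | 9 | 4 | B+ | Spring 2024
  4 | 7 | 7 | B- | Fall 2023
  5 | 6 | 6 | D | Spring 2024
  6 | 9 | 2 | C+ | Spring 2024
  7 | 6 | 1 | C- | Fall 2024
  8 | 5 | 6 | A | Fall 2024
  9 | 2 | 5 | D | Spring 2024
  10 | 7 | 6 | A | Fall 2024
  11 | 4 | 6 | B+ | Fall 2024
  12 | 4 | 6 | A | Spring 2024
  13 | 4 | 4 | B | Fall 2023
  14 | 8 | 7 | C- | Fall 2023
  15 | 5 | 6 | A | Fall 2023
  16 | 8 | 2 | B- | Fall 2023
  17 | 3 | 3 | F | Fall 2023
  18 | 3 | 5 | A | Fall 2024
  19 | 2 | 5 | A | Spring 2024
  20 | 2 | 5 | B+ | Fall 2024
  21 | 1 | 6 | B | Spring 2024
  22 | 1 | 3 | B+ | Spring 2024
SELECT COUNT(*) FROM students

Execution result:
10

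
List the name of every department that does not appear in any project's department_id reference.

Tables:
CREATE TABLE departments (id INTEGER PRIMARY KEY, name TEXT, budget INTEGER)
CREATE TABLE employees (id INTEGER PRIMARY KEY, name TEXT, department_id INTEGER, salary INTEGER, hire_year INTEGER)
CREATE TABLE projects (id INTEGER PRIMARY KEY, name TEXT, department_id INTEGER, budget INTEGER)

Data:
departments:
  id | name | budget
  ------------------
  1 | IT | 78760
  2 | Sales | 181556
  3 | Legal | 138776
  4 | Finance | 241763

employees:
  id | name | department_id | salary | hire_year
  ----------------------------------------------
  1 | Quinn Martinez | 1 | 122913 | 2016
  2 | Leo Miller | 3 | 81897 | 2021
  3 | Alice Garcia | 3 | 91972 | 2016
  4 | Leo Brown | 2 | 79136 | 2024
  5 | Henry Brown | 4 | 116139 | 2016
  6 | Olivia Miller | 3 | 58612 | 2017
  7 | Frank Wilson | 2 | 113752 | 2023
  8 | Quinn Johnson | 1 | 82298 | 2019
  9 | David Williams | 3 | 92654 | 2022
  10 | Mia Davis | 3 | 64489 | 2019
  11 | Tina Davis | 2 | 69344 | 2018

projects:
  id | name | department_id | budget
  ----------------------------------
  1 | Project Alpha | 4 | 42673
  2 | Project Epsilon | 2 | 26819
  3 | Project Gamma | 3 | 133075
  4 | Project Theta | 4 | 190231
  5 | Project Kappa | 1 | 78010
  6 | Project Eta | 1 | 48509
SELECT p.name FROM departments p LEFT JOIN projects c ON c.department_id = p.id WHERE c.id IS NULL

Execution result:
(no rows)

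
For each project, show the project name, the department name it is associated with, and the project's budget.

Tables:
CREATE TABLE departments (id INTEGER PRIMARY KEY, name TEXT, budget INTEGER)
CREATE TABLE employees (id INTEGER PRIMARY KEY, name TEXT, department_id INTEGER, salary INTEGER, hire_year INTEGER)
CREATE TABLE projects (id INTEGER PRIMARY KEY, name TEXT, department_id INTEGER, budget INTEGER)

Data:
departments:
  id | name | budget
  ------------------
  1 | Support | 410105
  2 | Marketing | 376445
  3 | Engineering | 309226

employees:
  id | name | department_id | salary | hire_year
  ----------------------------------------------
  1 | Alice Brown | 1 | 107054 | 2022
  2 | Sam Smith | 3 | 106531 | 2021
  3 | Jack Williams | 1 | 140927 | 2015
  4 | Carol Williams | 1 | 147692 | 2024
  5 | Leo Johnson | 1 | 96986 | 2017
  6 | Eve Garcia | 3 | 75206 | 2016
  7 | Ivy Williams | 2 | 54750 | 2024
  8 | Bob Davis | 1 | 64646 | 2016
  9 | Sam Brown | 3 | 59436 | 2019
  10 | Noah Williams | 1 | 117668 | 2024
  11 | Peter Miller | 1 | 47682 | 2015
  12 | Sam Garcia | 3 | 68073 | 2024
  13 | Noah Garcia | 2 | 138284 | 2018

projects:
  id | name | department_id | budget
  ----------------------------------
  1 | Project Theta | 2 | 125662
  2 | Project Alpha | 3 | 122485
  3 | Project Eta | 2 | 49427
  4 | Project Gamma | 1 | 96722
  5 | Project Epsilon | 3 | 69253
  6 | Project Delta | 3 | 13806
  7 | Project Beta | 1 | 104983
SELECT c.name, p.name AS department, c.budget FROM projects c JOIN departments p ON c.department_id = p.id

Execution result:
name | department | budget
Project Theta | Marketing | 125662
Project Alpha | Engineering | 122485
Project Eta | Marketing | 49427
Project Gamma | Support | 96722
Project Epsilon | Engineering | 69253
Project Delta | Engineering | 13806
Project Beta | Support | 104983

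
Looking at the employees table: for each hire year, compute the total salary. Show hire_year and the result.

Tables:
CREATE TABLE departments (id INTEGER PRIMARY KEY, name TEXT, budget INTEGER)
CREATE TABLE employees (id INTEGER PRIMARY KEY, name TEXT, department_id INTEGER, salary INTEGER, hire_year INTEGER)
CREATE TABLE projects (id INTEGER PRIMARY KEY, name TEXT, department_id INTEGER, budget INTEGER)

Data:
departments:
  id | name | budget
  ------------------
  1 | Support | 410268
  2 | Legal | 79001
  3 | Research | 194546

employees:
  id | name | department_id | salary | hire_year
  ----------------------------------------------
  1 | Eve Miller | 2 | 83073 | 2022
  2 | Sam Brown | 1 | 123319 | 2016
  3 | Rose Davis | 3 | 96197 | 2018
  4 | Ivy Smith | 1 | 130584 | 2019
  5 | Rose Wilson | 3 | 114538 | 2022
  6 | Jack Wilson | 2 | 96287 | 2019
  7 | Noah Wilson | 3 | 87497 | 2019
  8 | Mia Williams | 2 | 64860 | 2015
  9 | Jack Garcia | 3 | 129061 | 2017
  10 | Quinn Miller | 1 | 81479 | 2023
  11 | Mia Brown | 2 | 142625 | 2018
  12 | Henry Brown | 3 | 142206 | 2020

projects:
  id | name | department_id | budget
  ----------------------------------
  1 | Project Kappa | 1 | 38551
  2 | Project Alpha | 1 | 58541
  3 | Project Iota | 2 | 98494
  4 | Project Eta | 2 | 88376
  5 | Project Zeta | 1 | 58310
SELECT hire_year, SUM(salary) AS sum_salary FROM employees GROUP BY hire_year

Execution result:
hire_year | sum_salary
2015 | 64860
2016 | 123319
2017 | 129061
2018 | 238822
2019 | 314368
2020 | 142206
2022 | 197611
2023 | 81479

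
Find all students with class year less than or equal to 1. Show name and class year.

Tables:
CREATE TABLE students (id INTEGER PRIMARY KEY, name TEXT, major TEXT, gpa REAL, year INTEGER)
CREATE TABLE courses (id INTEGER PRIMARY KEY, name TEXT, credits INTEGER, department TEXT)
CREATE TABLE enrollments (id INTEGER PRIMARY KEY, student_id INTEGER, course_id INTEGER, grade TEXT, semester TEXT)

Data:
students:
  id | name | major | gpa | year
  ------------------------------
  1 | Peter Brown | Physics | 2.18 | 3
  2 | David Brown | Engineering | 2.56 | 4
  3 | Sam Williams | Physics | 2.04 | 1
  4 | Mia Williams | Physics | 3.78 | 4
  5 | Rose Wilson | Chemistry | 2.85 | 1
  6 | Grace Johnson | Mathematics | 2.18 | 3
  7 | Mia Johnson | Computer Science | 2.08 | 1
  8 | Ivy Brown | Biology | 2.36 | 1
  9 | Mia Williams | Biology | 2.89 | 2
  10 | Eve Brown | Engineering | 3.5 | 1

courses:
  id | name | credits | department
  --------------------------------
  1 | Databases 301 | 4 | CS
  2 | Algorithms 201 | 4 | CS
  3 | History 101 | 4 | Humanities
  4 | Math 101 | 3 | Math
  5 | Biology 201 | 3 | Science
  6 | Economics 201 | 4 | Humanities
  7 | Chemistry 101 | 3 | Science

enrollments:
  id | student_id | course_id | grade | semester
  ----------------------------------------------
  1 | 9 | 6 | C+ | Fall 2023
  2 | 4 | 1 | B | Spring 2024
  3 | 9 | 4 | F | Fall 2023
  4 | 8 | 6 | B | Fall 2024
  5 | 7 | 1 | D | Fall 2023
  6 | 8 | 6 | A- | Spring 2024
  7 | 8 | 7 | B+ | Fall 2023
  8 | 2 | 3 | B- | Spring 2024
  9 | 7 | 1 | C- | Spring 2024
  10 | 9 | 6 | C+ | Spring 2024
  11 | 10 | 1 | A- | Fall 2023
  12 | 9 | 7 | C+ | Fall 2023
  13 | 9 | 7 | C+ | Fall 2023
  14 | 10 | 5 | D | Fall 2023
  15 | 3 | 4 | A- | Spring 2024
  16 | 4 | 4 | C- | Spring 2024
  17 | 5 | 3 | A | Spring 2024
SELECT name, year FROM students WHERE year <= 1

Execution result:
name | year
Sam Williams | 1
Rose Wilson | 1
Mia Johnson | 1
Ivy Brown | 1
Eve Brown | 1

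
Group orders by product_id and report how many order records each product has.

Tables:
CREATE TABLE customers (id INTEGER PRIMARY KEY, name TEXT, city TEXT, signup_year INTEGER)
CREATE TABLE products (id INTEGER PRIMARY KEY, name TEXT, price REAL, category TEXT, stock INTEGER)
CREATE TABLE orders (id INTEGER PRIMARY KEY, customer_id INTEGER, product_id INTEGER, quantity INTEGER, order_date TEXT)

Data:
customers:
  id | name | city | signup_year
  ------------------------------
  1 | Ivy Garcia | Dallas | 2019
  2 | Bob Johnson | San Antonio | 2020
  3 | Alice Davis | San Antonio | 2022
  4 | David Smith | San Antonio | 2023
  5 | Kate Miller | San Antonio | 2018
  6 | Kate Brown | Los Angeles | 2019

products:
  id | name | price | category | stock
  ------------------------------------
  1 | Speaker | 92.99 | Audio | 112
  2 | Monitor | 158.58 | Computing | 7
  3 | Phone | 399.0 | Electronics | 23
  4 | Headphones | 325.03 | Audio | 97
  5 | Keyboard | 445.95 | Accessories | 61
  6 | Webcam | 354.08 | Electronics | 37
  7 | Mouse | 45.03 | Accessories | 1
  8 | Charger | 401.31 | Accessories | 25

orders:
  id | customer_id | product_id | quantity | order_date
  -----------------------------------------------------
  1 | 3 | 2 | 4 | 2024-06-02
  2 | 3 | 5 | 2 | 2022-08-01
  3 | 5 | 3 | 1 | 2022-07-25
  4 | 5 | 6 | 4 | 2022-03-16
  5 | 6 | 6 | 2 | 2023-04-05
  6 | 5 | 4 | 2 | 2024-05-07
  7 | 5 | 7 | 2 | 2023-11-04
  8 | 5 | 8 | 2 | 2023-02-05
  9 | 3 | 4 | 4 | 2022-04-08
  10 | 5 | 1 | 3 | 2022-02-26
SELECT product_id, COUNT(*) AS order_count FROM orders GROUP BY product_id

Execution result:
product_id | order_count
1 | 1
2 | 1
3 | 1
4 | 2
5 | 1
6 | 2
7 | 1
8 | 1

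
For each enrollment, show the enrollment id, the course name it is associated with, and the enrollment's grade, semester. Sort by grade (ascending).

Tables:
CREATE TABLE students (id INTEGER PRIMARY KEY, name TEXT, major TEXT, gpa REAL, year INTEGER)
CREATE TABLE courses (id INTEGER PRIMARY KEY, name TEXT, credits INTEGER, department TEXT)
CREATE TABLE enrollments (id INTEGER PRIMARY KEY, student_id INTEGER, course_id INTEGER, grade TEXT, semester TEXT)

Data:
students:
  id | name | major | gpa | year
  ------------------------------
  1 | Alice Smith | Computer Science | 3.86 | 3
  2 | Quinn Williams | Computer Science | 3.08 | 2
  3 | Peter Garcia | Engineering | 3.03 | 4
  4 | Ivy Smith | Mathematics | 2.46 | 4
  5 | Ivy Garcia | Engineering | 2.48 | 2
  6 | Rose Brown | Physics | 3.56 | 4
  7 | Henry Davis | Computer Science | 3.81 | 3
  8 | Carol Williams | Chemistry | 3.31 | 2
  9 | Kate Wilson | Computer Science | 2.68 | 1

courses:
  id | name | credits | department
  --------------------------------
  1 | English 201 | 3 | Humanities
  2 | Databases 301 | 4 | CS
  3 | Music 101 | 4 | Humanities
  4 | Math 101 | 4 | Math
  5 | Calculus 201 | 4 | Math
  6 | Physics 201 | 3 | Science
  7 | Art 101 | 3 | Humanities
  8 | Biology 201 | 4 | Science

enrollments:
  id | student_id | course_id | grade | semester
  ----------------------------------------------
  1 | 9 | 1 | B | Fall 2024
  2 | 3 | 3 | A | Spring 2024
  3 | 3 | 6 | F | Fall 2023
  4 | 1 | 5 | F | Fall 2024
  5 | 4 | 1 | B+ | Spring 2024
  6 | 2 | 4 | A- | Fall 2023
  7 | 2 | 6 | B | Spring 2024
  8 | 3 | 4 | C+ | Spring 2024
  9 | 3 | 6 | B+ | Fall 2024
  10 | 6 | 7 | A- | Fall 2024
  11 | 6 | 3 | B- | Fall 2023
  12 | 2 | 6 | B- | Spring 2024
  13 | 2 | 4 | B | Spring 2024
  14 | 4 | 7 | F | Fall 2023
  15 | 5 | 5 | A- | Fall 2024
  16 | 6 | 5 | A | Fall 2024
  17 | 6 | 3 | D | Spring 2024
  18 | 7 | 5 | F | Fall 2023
SELECT c.id, p.name AS course, c.grade, c.semester FROM enrollments c JOIN courses p ON c.course_id = p.id ORDER BY c.grade ASC

Execution result:
id | course | grade | semester
2 | Music 101 | A | Spring 2024
16 | Calculus 201 | A | Fall 2024
6 | Math 101 | A- | Fall 2023
10 | Art 101 | A- | Fall 2024
15 | Calculus 201 | A- | Fall 2024
1 | English 201 | B | Fall 2024
7 | Physics 201 | B | Spring 2024
13 | Math 101 | B | Spring 2024
5 | English 201 | B+ | Spring 2024
9 | Physics 201 | B+ | Fall 2024
11 | Music 101 | B- | Fall 2023
12 | Physics 201 | B- | Spring 2024
8 | Math 101 | C+ | Spring 2024
17 | Music 101 | D | Spring 2024
3 | Physics 201 | F | Fall 2023
4 | Calculus 201 | F | Fall 2024
14 | Art 101 | F | Fall 2023
18 | Calculus 201 | F | Fall 2023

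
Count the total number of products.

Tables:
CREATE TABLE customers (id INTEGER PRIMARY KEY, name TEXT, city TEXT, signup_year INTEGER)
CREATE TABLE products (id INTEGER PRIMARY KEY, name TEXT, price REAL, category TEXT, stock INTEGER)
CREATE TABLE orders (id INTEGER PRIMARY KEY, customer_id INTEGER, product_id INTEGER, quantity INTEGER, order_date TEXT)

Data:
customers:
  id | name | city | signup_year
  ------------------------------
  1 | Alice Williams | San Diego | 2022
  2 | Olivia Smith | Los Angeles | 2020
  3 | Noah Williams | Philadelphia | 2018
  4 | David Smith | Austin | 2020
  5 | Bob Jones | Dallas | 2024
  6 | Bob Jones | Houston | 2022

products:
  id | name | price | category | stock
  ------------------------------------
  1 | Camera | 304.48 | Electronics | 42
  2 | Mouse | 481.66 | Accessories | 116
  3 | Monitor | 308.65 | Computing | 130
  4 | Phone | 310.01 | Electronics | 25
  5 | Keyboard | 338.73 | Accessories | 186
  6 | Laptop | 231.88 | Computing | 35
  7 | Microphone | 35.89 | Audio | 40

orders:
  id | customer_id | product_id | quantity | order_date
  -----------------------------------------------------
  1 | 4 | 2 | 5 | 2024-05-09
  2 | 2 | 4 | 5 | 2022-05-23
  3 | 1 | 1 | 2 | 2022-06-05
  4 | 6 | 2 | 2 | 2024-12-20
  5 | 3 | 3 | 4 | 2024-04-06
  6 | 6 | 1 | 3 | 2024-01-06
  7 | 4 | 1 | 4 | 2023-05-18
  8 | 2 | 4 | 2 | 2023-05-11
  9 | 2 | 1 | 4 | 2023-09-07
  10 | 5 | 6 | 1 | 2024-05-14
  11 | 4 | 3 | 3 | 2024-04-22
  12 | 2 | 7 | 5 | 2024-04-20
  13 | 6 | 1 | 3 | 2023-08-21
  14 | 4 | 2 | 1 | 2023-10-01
SELECT COUNT(*) FROM products

Execution result:
7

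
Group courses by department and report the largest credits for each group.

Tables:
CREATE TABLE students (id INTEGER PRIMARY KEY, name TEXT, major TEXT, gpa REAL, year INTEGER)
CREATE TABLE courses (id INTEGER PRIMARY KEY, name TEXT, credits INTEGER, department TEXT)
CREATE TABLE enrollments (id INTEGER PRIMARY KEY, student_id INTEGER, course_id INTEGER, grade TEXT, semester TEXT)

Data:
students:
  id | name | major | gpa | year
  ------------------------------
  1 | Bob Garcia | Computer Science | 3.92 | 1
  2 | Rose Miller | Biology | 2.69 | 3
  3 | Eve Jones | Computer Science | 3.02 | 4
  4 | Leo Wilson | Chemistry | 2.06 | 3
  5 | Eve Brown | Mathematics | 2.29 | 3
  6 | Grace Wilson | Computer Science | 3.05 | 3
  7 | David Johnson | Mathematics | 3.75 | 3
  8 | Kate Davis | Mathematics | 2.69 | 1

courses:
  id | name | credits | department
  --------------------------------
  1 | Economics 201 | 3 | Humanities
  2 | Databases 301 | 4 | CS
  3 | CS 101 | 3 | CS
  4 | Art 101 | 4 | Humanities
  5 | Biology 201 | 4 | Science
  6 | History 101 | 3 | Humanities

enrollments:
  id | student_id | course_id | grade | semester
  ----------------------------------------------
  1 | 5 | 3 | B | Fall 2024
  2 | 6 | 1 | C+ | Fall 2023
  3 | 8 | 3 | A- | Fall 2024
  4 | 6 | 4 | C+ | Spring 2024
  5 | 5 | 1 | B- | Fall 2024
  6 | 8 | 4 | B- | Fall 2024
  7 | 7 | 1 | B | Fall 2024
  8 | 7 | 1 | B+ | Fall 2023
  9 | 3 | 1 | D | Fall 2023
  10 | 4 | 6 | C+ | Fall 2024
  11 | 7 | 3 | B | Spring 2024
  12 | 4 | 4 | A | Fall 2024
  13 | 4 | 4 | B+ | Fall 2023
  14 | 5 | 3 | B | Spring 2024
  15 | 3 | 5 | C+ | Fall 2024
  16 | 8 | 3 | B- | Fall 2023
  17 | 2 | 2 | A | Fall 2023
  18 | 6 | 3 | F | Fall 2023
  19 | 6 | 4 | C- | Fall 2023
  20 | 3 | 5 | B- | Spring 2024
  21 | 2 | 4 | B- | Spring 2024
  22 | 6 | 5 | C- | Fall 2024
SELECT department, MAX(credits) AS max_credits FROM courses GROUP BY department

Execution result:
department | max_credits
CS | 4
Humanities | 4
Science | 4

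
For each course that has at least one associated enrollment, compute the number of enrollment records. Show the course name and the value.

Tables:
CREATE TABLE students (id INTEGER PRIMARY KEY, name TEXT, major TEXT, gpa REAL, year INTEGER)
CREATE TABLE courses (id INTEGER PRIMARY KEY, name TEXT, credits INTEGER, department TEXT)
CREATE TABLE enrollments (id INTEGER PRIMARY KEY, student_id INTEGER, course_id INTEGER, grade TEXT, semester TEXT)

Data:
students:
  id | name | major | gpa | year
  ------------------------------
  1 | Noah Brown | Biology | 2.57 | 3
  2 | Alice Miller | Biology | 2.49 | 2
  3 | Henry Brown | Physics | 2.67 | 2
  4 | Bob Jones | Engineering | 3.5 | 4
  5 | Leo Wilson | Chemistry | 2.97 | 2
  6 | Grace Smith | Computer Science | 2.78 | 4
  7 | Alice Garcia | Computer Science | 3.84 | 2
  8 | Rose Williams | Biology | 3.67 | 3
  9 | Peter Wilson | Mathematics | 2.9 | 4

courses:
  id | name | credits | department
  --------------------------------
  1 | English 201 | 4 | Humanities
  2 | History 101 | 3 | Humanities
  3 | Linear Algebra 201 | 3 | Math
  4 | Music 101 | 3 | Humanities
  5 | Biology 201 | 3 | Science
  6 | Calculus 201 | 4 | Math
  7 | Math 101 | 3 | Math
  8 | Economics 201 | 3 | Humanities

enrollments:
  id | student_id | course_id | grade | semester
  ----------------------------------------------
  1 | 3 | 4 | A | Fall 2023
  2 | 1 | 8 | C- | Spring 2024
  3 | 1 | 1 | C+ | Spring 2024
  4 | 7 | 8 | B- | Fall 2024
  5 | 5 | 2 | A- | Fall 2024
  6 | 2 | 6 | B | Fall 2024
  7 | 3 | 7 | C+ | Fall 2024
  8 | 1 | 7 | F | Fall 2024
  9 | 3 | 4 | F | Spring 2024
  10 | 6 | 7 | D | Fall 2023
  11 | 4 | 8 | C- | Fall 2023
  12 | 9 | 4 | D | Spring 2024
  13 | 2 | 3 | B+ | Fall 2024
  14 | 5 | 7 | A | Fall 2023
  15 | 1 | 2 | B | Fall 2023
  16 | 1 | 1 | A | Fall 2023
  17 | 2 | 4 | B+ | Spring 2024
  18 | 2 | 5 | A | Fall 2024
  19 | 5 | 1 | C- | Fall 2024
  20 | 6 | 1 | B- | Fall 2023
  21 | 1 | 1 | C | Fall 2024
SELECT p.name, COUNT(*) AS n FROM enrollments c JOIN courses p ON c.course_id = p.id GROUP BY p.id, p.name

Execution result:
name | n
English 201 | 5
History 101 | 2
Linear Algebra 201 | 1
Music 101 | 4
Biology 201 | 1
Calculus 201 | 1
Math 101 | 4
Economics 201 | 3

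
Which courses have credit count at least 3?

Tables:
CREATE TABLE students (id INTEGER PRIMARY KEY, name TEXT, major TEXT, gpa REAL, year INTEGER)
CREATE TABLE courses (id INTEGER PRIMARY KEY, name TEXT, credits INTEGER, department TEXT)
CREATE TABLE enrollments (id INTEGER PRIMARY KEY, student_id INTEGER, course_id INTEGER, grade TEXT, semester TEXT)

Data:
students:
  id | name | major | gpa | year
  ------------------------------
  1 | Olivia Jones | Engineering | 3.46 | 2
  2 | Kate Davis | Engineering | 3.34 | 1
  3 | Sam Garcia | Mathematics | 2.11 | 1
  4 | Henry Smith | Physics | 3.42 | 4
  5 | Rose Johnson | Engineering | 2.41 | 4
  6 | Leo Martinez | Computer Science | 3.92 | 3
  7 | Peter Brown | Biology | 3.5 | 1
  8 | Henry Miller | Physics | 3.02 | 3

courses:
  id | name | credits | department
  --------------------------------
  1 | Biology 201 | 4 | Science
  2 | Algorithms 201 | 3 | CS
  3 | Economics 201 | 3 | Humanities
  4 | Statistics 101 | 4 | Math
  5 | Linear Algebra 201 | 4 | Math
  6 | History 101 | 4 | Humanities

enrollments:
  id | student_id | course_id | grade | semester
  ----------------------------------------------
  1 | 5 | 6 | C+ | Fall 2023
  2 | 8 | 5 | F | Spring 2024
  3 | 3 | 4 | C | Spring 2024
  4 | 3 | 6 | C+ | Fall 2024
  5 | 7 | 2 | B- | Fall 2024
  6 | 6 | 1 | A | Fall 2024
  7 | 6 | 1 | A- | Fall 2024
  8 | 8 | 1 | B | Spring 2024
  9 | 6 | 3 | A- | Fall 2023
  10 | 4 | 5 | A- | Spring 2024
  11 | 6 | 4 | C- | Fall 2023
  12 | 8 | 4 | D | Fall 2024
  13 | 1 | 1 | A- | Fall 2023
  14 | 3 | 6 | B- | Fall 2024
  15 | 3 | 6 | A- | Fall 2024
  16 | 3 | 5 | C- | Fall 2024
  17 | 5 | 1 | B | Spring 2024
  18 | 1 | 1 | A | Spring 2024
SELECT name, credits FROM courses WHERE credits >= 3

Execution result:
name | credits
Biology 201 | 4
Algorithms 201 | 3
Economics 201 | 3
Statistics 101 | 4
Linear Algebra 201 | 4
History 101 | 4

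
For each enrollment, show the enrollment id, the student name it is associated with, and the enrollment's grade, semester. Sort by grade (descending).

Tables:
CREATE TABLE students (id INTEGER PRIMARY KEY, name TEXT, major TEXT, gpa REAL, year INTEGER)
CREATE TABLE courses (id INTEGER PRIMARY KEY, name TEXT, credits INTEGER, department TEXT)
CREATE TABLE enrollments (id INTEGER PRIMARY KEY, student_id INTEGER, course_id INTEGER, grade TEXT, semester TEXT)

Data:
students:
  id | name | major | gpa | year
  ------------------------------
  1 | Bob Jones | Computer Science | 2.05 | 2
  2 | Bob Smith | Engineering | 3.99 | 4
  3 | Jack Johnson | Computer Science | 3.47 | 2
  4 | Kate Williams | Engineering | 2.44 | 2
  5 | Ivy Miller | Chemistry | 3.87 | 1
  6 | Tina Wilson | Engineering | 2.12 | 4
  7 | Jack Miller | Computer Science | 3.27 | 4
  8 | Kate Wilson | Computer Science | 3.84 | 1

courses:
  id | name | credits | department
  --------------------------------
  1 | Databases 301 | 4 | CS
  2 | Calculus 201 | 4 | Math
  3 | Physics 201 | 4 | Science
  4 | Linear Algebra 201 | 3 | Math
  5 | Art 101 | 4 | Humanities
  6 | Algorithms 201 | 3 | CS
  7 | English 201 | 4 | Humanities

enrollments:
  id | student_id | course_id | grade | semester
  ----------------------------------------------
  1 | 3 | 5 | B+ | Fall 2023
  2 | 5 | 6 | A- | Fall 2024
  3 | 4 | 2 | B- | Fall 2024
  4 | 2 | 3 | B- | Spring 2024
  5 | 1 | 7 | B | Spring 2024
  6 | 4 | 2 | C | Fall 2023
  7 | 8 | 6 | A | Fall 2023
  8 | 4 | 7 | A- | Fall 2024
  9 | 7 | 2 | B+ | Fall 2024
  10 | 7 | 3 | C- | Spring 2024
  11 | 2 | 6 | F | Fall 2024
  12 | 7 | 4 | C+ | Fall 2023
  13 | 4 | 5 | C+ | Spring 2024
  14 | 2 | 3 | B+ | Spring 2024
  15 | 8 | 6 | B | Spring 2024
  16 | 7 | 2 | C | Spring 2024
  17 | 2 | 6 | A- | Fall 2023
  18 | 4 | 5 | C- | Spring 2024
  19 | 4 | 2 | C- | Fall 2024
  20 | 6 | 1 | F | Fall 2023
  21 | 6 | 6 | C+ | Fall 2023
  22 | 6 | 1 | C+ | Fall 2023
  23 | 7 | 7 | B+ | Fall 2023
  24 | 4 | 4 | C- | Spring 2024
SELECT c.id, p.name AS student, c.grade, c.semester FROM enrollments c JOIN students p ON c.student_id = p.id ORDER BY c.grade DESC

Execution result:
id | student | grade | semester
11 | Bob Smith | F | Fall 2024
20 | Tina Wilson | F | Fall 2023
10 | Jack Miller | C- | Spring 2024
18 | Kate Williams | C- | Spring 2024
19 | Kate Williams | C- | Fall 2024
24 | Kate Williams | C- | Spring 2024
12 | Jack Miller | C+ | Fall 2023
13 | Kate Williams | C+ | Spring 2024
21 | Tina Wilson | C+ | Fall 2023
22 | Tina Wilson | C+ | Fall 2023
6 | Kate Williams | C | Fall 2023
16 | Jack Miller | C | Spring 2024
3 | Kate Williams | B- | Fall 2024
4 | Bob Smith | B- | Spring 2024
1 | Jack Johnson | B+ | Fall 2023
9 | Jack Miller | B+ | Fall 2024
14 | Bob Smith | B+ | Spring 2024
23 | Jack Miller | B+ | Fall 2023
5 | Bob Jones | B | Spring 2024
15 | Kate Wilson | B | Spring 2024
2 | Ivy Miller | A- | Fall 2024
8 | Kate Williams | A- | Fall 2024
17 | Bob Smith | A- | Fall 2023
7 | Kate Wilson | A | Fall 2023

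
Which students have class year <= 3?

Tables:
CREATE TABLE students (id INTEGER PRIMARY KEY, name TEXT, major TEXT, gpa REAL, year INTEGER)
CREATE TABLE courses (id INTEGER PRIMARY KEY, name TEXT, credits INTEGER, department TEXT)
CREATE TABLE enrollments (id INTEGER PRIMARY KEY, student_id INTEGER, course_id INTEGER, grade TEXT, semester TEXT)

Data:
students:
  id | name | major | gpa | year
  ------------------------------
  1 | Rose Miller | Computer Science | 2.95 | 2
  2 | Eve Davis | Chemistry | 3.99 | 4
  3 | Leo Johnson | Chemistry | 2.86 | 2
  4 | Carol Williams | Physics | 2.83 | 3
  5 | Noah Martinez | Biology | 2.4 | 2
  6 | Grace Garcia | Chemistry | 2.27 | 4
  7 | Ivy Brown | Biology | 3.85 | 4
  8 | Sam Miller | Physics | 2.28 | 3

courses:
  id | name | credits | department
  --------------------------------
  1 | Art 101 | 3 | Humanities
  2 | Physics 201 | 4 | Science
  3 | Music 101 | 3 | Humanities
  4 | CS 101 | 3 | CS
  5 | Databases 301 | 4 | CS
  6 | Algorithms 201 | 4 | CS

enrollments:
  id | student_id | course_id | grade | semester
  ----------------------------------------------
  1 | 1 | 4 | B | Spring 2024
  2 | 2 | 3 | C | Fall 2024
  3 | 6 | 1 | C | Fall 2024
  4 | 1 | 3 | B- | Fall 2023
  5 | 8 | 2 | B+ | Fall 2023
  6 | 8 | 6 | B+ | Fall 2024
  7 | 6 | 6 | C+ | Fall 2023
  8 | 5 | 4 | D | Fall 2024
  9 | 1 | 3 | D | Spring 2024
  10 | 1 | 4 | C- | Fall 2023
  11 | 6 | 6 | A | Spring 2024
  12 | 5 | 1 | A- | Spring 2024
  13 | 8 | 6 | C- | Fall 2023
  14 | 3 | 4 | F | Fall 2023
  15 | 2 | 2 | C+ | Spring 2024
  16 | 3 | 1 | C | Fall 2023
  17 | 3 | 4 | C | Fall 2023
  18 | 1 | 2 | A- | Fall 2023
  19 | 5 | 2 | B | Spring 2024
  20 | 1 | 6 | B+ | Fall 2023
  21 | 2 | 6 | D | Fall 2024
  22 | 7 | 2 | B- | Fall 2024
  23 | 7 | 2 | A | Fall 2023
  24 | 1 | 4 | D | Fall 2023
SELECT name, year FROM students WHERE year <= 3

Execution result:
name | year
Rose Miller | 2
Leo Johnson | 2
Carol Williams | 3
Noah Martinez | 2
Sam Miller | 3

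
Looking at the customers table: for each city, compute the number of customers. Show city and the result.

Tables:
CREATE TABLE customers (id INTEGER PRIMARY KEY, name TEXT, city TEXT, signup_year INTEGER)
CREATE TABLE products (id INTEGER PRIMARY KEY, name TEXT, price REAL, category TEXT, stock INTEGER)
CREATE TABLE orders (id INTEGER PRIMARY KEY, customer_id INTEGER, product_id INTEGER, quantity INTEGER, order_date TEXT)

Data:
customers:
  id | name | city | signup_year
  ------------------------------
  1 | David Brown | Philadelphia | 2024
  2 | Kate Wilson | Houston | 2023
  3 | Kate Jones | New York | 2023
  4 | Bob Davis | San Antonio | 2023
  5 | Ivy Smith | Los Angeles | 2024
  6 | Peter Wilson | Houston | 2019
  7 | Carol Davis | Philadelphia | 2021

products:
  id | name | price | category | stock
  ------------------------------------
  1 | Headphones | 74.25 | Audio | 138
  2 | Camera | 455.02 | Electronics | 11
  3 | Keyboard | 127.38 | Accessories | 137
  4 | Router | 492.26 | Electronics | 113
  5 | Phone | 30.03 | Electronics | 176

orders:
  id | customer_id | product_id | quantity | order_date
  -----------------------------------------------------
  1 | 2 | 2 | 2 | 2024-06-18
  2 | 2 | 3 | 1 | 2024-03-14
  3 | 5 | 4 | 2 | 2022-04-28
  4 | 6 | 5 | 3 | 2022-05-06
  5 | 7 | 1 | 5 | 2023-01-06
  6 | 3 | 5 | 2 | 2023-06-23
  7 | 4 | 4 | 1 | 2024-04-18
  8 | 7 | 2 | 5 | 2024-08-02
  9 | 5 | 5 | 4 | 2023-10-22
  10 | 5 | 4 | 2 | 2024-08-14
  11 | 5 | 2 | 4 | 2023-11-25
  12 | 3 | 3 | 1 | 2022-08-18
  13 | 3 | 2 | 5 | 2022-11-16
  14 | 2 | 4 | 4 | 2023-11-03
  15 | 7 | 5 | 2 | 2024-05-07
SELECT city, COUNT(*) AS n FROM customers GROUP BY city

Execution result:
city | n
Houston | 2
Los Angeles | 1
New York | 1
Philadelphia | 2
San Antonio | 1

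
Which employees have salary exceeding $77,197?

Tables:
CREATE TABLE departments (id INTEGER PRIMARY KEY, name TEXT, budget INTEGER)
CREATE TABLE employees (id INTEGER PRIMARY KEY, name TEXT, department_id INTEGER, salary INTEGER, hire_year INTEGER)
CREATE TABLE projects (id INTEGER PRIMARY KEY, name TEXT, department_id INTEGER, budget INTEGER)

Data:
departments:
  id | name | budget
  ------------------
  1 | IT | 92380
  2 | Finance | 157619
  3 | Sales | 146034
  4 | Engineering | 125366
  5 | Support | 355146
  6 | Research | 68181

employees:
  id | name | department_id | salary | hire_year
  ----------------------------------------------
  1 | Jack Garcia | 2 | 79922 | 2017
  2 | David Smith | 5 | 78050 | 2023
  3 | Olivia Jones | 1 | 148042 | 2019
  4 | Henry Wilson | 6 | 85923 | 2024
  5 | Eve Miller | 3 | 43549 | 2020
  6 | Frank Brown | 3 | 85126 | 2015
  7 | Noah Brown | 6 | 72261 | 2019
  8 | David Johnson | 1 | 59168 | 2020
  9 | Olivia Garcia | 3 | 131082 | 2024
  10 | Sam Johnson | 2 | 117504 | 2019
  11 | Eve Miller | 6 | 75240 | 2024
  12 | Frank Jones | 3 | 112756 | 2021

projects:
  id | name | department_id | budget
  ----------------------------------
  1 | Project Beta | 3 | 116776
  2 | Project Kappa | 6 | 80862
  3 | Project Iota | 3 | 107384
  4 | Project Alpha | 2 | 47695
SELECT name, salary FROM employees WHERE salary > 77197

Execution result:
name | salary
Jack Garcia | 79922
David Smith | 78050
Olivia Jones | 148042
Henry Wilson | 85923
Frank Brown | 85126
Olivia Garcia | 131082
Sam Johnson | 117504
Frank Jones | 112756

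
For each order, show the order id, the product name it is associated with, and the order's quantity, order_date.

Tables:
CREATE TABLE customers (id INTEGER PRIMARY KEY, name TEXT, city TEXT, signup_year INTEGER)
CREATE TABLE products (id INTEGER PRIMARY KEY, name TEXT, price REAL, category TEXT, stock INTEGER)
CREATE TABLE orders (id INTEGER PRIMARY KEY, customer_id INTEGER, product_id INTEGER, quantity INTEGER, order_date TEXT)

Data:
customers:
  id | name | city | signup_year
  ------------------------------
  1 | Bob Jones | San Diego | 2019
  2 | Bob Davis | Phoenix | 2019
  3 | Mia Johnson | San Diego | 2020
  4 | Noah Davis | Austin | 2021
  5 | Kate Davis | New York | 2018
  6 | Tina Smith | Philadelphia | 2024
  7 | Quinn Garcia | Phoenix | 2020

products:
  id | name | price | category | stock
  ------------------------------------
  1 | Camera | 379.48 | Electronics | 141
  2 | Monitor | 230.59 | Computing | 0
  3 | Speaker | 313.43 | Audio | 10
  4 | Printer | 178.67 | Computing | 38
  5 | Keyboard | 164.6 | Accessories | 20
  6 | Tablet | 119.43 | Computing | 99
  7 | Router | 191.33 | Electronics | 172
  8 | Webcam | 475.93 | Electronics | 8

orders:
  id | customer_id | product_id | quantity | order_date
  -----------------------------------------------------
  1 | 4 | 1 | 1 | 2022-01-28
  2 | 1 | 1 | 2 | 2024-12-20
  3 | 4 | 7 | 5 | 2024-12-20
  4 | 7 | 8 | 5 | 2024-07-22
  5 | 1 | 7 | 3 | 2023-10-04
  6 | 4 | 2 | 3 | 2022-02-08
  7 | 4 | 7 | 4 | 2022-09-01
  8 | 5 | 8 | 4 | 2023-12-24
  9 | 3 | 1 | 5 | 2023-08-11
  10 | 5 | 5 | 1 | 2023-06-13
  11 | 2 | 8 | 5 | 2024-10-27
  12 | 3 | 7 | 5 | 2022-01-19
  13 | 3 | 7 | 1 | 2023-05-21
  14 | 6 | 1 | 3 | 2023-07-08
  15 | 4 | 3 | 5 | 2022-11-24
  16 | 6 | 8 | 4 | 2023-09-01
SELECT c.id, p.name AS product, c.quantity, c.order_date FROM orders c JOIN products p ON c.product_id = p.id

Execution result:
id | product | quantity | order_date
1 | Camera | 1 | 2022-01-28
2 | Camera | 2 | 2024-12-20
3 | Router | 5 | 2024-12-20
4 | Webcam | 5 | 2024-07-22
5 | Router | 3 | 2023-10-04
6 | Monitor | 3 | 2022-02-08
7 | Router | 4 | 2022-09-01
8 | Webcam | 4 | 2023-12-24
9 | Camera | 5 | 2023-08-11
10 | Keyboard | 1 | 2023-06-13
11 | Webcam | 5 | 2024-10-27
12 | Router | 5 | 2022-01-19
13 | Router | 1 | 2023-05-21
14 | Camera | 3 | 2023-07-08
15 | Speaker | 5 | 2022-11-24
16 | Webcam | 4 | 2023-09-01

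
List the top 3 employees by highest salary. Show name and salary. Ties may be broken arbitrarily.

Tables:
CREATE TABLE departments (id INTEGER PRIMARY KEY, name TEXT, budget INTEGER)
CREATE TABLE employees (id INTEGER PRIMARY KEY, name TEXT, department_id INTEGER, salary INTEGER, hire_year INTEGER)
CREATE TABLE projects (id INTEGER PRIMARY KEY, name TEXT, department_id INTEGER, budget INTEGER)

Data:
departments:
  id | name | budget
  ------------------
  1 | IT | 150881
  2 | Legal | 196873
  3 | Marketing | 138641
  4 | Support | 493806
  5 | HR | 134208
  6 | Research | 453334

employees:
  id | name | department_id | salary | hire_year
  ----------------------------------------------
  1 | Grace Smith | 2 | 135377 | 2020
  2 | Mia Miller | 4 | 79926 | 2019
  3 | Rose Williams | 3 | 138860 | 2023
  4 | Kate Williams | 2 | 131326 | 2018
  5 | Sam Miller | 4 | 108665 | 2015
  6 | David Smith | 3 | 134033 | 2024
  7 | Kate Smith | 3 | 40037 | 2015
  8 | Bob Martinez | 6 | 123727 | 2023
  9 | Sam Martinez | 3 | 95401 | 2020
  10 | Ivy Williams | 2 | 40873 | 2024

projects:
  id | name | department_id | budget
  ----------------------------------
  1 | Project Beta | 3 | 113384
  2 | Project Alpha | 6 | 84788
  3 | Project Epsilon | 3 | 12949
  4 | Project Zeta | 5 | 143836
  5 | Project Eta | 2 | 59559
SELECT name, salary FROM employees ORDER BY salary DESC LIMIT 3

Execution result:
name | salary
Rose Williams | 138860
Grace Smith | 135377
David Smith | 134033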